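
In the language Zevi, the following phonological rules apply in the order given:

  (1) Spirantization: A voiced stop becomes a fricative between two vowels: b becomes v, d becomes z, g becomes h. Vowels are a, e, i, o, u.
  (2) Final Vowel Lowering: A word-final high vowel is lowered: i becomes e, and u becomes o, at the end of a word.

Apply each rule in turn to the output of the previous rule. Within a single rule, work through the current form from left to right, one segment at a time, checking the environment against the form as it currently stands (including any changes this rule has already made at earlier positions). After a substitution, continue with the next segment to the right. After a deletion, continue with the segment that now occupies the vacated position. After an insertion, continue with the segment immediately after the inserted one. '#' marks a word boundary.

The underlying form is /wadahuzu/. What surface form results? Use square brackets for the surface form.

[wazahuzo]

(1) Spirantization: [wadahuzu] → [wazahuzu]
(2) Final Vowel Lowering: [wazahuzu] → [wazahuzo]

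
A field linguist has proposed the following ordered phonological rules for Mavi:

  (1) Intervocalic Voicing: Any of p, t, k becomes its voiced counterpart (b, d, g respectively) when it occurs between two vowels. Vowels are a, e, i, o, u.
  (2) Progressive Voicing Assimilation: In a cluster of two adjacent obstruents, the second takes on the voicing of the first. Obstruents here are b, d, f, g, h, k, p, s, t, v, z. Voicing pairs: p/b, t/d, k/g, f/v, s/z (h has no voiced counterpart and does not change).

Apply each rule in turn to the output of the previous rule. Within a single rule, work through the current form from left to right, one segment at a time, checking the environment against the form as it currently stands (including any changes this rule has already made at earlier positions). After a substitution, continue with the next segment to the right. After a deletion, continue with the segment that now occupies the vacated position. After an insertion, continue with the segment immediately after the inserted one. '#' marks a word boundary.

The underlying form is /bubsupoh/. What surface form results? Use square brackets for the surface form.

[bubzuboh]

(1) Intervocalic Voicing: [bubsupoh] → [bubsuboh]
(2) Progressive Voicing Assimilation: [bubsuboh] → [bubzuboh]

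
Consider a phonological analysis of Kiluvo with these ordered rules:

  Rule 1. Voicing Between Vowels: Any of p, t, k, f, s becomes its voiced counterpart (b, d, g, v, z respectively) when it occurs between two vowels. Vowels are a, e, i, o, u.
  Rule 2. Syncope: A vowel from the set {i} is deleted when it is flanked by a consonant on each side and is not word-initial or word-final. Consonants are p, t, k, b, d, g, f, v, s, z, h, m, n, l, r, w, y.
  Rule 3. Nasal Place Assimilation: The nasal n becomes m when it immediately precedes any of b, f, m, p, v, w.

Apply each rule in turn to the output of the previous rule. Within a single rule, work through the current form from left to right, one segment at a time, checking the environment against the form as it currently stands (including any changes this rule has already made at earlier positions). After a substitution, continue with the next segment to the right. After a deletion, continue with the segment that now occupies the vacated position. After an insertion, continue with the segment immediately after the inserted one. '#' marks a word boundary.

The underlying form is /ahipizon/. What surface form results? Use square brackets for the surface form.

Rule 1 Voicing Between Vowels: [ahipizon] → [ahibizon]
Rule 2 Syncope: [ahibizon] → [ahbzon]
Rule 3 Nasal Place Assimilation: no change — [ahbzon]

[ahbzon]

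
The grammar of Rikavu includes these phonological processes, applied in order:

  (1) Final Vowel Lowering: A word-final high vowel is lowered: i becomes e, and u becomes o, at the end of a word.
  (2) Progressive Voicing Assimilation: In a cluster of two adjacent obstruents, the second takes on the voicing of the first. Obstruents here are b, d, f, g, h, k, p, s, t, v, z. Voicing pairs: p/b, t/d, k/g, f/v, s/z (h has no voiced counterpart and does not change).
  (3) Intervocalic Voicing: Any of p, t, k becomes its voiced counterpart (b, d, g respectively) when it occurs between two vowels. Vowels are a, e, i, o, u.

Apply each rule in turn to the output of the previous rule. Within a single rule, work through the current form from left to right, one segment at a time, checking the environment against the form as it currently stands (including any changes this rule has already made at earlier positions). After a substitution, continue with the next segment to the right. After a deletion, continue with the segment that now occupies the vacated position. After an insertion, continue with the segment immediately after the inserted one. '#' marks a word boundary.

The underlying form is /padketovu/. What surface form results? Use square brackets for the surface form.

[padgedovo]

(1) Final Vowel Lowering: [padketovu] → [padketovo]
(2) Progressive Voicing Assimilation: [padketovo] → [padgetovo]
(3) Intervocalic Voicing: [padgetovo] → [padgedovo]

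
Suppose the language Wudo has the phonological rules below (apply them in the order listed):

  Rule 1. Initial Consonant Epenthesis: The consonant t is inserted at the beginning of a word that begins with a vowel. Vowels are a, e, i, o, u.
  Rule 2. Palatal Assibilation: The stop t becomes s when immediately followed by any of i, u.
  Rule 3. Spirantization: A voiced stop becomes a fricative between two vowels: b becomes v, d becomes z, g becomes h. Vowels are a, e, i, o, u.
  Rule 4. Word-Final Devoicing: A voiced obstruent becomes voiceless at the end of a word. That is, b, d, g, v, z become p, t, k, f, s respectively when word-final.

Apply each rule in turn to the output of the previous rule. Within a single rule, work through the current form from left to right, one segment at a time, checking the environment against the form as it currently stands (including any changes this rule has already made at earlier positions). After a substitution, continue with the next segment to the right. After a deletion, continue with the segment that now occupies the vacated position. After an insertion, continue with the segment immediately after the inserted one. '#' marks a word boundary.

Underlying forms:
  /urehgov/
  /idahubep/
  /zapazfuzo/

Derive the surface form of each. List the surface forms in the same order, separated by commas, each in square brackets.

[surehgof], [sizahuvep], [zapazfuzo]

/urehgov/:
  Rule 1 Initial Consonant Epenthesis: [urehgov] → [turehgov]
  Rule 2 Palatal Assibilation: [turehgov] → [surehgov]
  Rule 3 Spirantization: no change — [surehgov]
  Rule 4 Word-Final Devoicing: [surehgov] → [surehgof]
/idahubep/:
  Rule 1 Initial Consonant Epenthesis: [idahubep] → [tidahubep]
  Rule 2 Palatal Assibilation: [tidahubep] → [sidahubep]
  Rule 3 Spirantization: [sidahubep] → [sizahuvep]
  Rule 4 Word-Final Devoicing: no change — [sizahuvep]
/zapazfuzo/:
  Rule 1 Initial Consonant Epenthesis: no change — [zapazfuzo]
  Rule 2 Palatal Assibilation: no change — [zapazfuzo]
  Rule 3 Spirantization: no change — [zapazfuzo]
  Rule 4 Word-Final Devoicing: no change — [zapazfuzo]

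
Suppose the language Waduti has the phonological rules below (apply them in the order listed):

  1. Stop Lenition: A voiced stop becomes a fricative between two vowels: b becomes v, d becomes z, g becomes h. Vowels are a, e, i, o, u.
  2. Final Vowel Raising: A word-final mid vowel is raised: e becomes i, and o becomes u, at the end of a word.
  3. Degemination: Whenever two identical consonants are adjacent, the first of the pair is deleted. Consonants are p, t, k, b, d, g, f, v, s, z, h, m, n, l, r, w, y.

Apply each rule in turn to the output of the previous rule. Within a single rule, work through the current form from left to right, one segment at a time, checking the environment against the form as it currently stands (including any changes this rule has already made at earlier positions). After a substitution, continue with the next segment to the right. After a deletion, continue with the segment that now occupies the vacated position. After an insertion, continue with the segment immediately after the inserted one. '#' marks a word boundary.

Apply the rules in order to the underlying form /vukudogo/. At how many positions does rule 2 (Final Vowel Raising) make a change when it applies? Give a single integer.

1 Stop Lenition: [vukudogo] → [vukuzoho]
2 Final Vowel Raising: [vukuzoho] → [vukuzohu]
3 Degemination: no change — [vukuzohu]
Rule 2 changed 1 position(s).

1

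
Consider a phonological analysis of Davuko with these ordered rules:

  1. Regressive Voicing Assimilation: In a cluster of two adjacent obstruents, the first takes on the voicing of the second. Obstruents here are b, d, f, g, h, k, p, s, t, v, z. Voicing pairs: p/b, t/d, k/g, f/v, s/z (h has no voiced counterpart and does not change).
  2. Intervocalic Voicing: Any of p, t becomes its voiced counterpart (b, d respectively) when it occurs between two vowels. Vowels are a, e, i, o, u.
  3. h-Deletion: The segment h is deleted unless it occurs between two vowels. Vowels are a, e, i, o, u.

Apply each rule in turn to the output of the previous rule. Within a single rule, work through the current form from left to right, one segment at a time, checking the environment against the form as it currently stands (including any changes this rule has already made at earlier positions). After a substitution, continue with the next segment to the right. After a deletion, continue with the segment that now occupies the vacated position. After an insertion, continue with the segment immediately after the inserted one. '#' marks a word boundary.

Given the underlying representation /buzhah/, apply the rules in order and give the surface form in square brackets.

1 Regressive Voicing Assimilation: [buzhah] → [bushah]
2 Intervocalic Voicing: no change — [bushah]
3 h-Deletion: [bushah] → [busa]

[busa]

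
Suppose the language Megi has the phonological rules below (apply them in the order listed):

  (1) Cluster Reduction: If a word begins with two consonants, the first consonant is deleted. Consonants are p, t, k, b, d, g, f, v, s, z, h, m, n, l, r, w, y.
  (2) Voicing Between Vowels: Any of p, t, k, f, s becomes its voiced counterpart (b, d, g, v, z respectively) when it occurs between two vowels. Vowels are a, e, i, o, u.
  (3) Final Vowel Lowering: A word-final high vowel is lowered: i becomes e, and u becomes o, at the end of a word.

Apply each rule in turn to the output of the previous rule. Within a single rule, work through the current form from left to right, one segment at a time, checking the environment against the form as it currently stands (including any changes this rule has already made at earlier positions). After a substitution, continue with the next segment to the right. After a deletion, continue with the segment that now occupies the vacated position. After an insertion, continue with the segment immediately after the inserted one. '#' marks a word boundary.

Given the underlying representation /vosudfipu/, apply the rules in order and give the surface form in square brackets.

(1) Cluster Reduction: no change — [vosudfipu]
(2) Voicing Between Vowels: [vosudfipu] → [vozudfibu]
(3) Final Vowel Lowering: [vozudfibu] → [vozudfibo]

[vozudfibo]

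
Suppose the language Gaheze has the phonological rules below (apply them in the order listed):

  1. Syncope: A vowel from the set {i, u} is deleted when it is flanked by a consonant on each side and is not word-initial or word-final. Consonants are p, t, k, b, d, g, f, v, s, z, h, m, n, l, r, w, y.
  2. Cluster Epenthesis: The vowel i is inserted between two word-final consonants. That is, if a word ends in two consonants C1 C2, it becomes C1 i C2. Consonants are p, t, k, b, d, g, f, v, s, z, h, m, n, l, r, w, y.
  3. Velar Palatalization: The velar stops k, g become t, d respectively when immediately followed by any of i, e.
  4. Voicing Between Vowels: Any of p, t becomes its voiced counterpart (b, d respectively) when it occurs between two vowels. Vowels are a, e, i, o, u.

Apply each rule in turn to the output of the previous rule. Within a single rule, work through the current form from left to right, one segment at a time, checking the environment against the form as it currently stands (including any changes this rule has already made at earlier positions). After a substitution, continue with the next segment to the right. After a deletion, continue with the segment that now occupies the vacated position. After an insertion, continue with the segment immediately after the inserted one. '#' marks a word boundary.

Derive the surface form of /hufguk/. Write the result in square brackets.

[hfdik]

1 Syncope: [hufguk] → [hfgk]
2 Cluster Epenthesis: [hfgk] → [hfgik]
3 Velar Palatalization: [hfgik] → [hfdik]
4 Voicing Between Vowels: no change — [hfdik]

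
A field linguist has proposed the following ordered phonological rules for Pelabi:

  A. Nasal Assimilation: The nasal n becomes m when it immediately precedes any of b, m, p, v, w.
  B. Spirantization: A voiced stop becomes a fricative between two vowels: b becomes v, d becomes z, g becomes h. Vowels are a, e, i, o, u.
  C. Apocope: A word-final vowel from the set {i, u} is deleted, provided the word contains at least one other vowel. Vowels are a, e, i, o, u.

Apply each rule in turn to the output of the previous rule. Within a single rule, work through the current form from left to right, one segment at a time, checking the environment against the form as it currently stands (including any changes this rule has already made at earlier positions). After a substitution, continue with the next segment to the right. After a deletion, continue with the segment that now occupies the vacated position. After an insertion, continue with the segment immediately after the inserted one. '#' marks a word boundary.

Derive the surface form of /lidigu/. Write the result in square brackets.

[lizih]

A Nasal Assimilation: no change — [lidigu]
B Spirantization: [lidigu] → [lizihu]
C Apocope: [lizihu] → [lizih]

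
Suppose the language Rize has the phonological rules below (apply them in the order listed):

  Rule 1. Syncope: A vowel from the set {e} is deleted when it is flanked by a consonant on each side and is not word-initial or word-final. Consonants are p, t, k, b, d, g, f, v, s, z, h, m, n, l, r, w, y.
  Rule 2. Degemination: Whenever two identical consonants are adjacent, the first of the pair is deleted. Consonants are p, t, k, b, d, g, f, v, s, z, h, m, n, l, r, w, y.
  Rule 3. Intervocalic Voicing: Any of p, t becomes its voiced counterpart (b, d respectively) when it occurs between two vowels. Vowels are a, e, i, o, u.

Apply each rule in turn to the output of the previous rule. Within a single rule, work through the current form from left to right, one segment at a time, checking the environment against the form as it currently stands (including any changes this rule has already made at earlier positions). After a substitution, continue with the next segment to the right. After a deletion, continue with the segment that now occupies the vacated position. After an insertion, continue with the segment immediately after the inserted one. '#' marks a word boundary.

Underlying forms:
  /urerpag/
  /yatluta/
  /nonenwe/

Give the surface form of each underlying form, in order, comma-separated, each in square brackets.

/urerpag/:
  Rule 1 Syncope: [urerpag] → [urrpag]
  Rule 2 Degemination: [urrpag] → [urpag]
  Rule 3 Intervocalic Voicing: no change — [urpag]
/yatluta/:
  Rule 1 Syncope: no change — [yatluta]
  Rule 2 Degemination: no change — [yatluta]
  Rule 3 Intervocalic Voicing: [yatluta] → [yatluda]
/nonenwe/:
  Rule 1 Syncope: [nonenwe] → [nonnwe]
  Rule 2 Degemination: [nonnwe] → [nonwe]
  Rule 3 Intervocalic Voicing: no change — [nonwe]

[urpag], [yatluda], [nonwe]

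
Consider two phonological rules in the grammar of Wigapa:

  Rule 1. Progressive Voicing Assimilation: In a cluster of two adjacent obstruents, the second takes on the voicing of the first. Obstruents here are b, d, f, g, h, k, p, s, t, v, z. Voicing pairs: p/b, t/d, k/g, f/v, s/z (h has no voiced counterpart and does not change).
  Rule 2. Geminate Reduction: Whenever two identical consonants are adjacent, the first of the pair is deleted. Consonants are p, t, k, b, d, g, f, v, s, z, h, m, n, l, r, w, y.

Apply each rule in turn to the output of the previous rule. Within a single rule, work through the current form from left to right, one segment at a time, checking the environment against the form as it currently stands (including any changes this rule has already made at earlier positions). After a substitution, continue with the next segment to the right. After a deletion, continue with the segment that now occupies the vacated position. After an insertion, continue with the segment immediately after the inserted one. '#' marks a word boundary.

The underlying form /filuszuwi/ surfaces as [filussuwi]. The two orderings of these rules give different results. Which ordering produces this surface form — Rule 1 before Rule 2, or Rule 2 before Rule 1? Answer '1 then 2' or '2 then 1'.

Order 1 then 2:
  1 Progressive Voicing Assimilation: [filuszuwi] → [filussuwi]
  2 Geminate Reduction: [filussuwi] → [filusuwi]
  result: [filusuwi]
Order 2 then 1:
  2 Geminate Reduction: no change — [filuszuwi]
  1 Progressive Voicing Assimilation: [filuszuwi] → [filussuwi]
  result: [filussuwi]

2 then 1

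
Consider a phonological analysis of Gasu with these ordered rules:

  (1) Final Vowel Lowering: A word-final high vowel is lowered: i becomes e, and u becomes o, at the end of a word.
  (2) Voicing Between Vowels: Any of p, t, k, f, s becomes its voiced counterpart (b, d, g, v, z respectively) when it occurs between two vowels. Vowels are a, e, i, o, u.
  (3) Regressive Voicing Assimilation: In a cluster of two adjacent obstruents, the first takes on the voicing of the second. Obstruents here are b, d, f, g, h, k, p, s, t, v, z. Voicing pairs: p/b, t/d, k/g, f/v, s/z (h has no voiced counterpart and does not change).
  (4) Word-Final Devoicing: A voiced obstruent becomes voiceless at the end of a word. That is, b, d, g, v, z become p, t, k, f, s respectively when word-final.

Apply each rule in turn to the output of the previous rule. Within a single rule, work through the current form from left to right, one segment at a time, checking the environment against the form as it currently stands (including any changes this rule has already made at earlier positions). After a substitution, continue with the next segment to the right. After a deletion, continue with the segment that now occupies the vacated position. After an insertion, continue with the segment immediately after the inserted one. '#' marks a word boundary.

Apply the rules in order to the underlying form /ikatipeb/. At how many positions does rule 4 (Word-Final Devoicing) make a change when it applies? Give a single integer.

1

(1) Final Vowel Lowering: no change — [ikatipeb]
(2) Voicing Between Vowels: [ikatipeb] → [igadibeb]
(3) Regressive Voicing Assimilation: no change — [igadibeb]
(4) Word-Final Devoicing: [igadibeb] → [igadibep]
Rule 4 changed 1 position(s).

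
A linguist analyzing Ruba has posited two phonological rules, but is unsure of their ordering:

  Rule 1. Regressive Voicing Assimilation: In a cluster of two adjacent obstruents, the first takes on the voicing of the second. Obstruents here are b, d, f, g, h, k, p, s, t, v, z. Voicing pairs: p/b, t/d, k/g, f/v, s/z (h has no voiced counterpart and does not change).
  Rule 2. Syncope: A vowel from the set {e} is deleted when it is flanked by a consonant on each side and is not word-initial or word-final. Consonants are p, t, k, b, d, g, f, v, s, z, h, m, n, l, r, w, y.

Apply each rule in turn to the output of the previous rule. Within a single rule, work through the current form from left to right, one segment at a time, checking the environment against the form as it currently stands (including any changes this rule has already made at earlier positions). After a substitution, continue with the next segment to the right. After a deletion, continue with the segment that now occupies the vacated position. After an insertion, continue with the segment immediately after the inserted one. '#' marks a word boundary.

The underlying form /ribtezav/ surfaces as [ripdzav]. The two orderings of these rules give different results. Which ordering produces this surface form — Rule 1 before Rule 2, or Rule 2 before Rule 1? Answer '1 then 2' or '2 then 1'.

Order 1 then 2:
  1 Regressive Voicing Assimilation: [ribtezav] → [riptezav]
  2 Syncope: [riptezav] → [riptzav]
  result: [riptzav]
Order 2 then 1:
  2 Syncope: [ribtezav] → [ribtzav]
  1 Regressive Voicing Assimilation: [ribtzav] → [ripdzav]
  result: [ripdzav]

2 then 1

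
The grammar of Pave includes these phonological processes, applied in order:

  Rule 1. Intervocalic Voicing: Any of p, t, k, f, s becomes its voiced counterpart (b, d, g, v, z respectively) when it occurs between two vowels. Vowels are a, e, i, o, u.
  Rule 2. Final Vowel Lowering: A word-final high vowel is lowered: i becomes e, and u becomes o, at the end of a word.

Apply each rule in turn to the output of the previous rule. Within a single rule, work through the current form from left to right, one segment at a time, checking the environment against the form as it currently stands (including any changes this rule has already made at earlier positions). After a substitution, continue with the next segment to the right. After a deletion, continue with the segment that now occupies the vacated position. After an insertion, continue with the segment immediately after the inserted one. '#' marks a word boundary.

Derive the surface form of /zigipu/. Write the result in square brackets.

Rule 1 Intervocalic Voicing: [zigipu] → [zigibu]
Rule 2 Final Vowel Lowering: [zigibu] → [zigibo]

[zigibo]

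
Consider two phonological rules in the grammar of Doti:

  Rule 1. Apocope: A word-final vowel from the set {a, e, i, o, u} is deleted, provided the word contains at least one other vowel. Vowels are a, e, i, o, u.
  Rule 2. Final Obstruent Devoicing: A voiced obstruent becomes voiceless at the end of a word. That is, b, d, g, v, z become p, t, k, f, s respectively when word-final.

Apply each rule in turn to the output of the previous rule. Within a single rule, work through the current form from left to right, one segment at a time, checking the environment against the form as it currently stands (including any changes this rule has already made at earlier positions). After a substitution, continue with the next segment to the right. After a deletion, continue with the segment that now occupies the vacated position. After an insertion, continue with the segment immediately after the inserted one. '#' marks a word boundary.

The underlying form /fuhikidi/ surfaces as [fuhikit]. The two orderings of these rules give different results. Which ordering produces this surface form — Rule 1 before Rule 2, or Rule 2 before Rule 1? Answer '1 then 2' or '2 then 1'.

1 then 2

Order 1 then 2:
  1 Apocope: [fuhikidi] → [fuhikid]
  2 Final Obstruent Devoicing: [fuhikid] → [fuhikit]
  result: [fuhikit]
Order 2 then 1:
  2 Final Obstruent Devoicing: no change — [fuhikidi]
  1 Apocope: [fuhikidi] → [fuhikid]
  result: [fuhikid]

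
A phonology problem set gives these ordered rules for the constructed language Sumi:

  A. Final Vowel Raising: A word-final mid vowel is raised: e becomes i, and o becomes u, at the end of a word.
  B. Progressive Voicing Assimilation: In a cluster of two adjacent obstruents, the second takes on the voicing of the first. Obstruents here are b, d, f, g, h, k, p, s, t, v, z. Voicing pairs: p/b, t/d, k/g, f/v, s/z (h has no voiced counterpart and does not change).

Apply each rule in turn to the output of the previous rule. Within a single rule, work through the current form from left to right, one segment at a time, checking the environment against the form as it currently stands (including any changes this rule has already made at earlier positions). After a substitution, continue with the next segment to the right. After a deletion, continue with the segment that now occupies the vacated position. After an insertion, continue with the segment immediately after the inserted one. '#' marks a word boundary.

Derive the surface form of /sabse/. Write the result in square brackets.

[sabzi]

A Final Vowel Raising: [sabse] → [sabsi]
B Progressive Voicing Assimilation: [sabsi] → [sabzi]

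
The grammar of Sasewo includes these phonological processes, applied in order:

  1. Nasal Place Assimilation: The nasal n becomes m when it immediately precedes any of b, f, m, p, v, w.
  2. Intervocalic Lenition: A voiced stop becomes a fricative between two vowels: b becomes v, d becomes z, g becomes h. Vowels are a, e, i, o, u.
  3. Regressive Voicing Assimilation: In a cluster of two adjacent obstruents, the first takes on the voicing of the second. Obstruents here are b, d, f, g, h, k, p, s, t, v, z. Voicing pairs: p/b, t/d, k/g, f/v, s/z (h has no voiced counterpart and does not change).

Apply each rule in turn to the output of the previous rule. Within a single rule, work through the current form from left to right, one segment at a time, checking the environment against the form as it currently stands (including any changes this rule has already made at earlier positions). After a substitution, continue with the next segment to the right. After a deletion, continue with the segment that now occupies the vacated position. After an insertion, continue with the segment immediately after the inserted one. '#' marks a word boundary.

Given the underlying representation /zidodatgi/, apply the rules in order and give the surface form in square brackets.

[zizozadgi]

1 Nasal Place Assimilation: no change — [zidodatgi]
2 Intervocalic Lenition: [zidodatgi] → [zizozatgi]
3 Regressive Voicing Assimilation: [zizozatgi] → [zizozadgi]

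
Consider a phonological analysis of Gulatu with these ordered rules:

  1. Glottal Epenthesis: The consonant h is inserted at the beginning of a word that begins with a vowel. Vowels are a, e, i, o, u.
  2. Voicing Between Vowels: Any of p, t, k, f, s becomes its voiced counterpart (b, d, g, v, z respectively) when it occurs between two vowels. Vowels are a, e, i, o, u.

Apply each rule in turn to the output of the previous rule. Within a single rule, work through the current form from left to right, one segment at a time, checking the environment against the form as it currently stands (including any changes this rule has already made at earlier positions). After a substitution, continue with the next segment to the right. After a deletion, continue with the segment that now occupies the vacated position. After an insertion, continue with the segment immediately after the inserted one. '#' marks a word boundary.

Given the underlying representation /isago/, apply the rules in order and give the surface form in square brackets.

1 Glottal Epenthesis: [isago] → [hisago]
2 Voicing Between Vowels: [hisago] → [hizago]

[hizago]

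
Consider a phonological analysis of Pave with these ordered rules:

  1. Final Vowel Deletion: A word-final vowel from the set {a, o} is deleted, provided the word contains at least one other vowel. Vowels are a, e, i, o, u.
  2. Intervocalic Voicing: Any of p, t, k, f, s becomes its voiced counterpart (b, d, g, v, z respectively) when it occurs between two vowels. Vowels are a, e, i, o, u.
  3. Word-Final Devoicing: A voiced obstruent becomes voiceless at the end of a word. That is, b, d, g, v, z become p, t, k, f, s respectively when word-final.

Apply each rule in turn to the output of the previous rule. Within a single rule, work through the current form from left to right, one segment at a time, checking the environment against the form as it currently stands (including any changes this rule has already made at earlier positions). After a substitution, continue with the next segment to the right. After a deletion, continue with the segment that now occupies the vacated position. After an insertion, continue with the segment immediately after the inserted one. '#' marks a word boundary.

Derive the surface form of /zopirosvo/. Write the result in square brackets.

[zobirosf]

1 Final Vowel Deletion: [zopirosvo] → [zopirosv]
2 Intervocalic Voicing: [zopirosv] → [zobirosv]
3 Word-Final Devoicing: [zobirosv] → [zobirosf]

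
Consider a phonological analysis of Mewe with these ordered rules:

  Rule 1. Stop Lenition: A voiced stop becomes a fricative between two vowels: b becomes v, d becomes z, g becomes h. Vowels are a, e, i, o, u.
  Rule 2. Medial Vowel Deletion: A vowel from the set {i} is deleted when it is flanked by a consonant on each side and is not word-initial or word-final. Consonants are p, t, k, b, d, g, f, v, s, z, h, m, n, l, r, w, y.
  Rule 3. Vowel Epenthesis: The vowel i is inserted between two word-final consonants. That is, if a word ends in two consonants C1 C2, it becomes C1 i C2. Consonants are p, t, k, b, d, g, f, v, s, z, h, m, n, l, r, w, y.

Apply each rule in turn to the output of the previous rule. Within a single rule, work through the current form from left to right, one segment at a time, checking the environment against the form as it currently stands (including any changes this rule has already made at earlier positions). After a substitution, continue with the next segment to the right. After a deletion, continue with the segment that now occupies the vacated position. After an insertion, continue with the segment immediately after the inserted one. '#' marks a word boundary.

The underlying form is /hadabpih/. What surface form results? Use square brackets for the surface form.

Rule 1 Stop Lenition: [hadabpih] → [hazabpih]
Rule 2 Medial Vowel Deletion: [hazabpih] → [hazabph]
Rule 3 Vowel Epenthesis: [hazabph] → [hazabpih]

[hazabpih]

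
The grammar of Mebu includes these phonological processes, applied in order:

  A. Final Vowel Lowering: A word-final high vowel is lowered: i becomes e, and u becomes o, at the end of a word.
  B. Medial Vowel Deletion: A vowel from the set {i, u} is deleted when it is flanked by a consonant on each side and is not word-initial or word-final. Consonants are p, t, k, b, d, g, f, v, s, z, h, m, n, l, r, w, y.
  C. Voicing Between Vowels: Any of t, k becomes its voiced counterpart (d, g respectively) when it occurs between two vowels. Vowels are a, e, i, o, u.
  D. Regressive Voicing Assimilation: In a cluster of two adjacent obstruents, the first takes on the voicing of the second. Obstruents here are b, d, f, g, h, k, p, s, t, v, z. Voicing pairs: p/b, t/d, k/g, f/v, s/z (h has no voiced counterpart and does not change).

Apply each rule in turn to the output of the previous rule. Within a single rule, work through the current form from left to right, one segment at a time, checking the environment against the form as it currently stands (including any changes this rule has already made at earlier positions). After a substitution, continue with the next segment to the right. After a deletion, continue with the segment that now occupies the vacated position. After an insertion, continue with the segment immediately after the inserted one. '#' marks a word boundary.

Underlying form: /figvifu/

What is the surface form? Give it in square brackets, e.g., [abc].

[vgffo]

A Final Vowel Lowering: [figvifu] → [figvifo]
B Medial Vowel Deletion: [figvifo] → [fgvfo]
C Voicing Between Vowels: no change — [fgvfo]
D Regressive Voicing Assimilation: [fgvfo] → [vgffo]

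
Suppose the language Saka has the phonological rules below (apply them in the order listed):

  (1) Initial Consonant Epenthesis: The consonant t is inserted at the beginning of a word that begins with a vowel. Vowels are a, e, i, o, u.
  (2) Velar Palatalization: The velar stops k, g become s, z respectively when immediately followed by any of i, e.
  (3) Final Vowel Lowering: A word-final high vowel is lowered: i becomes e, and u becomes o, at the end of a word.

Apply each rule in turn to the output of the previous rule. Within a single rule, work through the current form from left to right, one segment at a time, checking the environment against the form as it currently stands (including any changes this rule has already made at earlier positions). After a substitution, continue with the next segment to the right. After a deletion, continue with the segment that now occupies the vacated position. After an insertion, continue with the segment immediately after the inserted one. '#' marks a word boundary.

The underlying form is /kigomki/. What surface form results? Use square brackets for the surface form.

[sigomse]

(1) Initial Consonant Epenthesis: no change — [kigomki]
(2) Velar Palatalization: [kigomki] → [sigomsi]
(3) Final Vowel Lowering: [sigomsi] → [sigomse]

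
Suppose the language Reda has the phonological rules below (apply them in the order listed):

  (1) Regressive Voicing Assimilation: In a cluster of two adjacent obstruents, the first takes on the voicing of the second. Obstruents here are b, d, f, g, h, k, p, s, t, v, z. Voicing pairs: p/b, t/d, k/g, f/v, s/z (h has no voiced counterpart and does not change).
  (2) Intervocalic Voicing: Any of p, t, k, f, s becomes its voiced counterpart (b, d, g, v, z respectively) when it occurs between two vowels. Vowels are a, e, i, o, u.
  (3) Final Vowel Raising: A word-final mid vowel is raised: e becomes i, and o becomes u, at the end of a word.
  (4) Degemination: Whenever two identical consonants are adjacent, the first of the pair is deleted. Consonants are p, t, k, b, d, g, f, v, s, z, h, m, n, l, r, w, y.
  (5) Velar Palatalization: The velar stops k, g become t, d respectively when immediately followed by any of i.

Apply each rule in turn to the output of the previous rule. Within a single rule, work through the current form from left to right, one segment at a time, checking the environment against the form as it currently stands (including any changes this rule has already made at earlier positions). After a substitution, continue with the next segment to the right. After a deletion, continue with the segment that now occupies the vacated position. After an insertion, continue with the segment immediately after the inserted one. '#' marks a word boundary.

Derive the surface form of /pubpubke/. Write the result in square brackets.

(1) Regressive Voicing Assimilation: [pubpubke] → [puppupke]
(2) Intervocalic Voicing: no change — [puppupke]
(3) Final Vowel Raising: [puppupke] → [puppupki]
(4) Degemination: [puppupki] → [pupupki]
(5) Velar Palatalization: [pupupki] → [pupupti]

[pupupti]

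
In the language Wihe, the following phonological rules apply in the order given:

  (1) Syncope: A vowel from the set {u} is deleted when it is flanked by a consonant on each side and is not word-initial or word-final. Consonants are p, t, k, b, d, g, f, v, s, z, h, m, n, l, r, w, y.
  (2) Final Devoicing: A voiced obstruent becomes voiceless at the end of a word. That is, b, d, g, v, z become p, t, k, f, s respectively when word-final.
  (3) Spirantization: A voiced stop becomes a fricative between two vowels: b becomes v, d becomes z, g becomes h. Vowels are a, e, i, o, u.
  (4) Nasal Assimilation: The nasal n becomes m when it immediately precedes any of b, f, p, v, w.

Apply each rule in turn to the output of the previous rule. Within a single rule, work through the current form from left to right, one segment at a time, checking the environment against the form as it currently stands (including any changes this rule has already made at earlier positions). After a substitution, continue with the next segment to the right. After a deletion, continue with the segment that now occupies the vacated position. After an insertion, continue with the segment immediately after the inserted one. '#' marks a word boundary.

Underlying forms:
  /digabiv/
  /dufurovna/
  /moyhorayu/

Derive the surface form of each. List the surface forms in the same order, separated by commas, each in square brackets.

/digabiv/:
  (1) Syncope: no change — [digabiv]
  (2) Final Devoicing: [digabiv] → [digabif]
  (3) Spirantization: [digabif] → [dihavif]
  (4) Nasal Assimilation: no change — [dihavif]
/dufurovna/:
  (1) Syncope: [dufurovna] → [dfrovna]
  (2) Final Devoicing: no change — [dfrovna]
  (3) Spirantization: no change — [dfrovna]
  (4) Nasal Assimilation: no change — [dfrovna]
/moyhorayu/:
  (1) Syncope: no change — [moyhorayu]
  (2) Final Devoicing: no change — [moyhorayu]
  (3) Spirantization: no change — [moyhorayu]
  (4) Nasal Assimilation: no change — [moyhorayu]

[dihavif], [dfrovna], [moyhorayu]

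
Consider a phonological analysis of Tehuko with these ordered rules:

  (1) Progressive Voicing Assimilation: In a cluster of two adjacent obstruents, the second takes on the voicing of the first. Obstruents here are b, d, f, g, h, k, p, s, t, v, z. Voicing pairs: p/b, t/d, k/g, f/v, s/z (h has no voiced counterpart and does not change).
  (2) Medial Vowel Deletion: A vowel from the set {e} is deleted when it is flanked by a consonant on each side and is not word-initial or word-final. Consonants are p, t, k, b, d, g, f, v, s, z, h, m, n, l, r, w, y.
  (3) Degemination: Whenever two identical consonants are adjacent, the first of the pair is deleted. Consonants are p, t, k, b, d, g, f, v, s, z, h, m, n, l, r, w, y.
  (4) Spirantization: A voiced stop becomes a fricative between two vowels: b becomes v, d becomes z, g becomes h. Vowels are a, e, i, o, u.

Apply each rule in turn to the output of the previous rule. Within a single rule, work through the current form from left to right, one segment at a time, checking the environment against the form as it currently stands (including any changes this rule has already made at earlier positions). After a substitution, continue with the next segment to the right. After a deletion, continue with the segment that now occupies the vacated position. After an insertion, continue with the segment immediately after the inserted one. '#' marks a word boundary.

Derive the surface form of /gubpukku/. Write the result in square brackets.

[guvuku]

(1) Progressive Voicing Assimilation: [gubpukku] → [gubbukku]
(2) Medial Vowel Deletion: no change — [gubbukku]
(3) Degemination: [gubbukku] → [gubuku]
(4) Spirantization: [gubuku] → [guvuku]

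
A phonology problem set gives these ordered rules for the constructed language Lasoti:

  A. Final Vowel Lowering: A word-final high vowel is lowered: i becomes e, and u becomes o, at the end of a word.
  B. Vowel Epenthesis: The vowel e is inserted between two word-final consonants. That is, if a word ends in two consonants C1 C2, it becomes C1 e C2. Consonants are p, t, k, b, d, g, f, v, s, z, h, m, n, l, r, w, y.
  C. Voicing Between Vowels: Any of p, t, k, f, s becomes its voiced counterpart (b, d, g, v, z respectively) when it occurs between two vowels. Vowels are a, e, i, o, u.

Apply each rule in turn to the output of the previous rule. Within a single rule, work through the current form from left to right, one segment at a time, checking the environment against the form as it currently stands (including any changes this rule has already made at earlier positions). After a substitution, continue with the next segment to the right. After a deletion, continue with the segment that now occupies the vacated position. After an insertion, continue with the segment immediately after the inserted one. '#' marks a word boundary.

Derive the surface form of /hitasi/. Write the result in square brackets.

[hidaze]

A Final Vowel Lowering: [hitasi] → [hitase]
B Vowel Epenthesis: no change — [hitase]
C Voicing Between Vowels: [hitase] → [hidaze]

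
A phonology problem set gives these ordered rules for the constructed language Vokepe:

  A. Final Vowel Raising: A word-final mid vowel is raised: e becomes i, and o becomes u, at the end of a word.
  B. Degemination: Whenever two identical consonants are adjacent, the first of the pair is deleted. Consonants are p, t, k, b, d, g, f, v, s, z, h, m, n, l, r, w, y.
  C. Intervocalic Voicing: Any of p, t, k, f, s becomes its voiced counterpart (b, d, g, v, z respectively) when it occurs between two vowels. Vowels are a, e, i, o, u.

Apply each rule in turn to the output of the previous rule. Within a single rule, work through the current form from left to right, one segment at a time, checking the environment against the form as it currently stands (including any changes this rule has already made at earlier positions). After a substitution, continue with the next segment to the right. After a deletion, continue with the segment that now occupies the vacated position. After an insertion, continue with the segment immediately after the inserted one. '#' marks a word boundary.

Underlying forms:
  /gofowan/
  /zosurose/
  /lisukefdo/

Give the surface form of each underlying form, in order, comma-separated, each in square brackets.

/gofowan/:
  A Final Vowel Raising: no change — [gofowan]
  B Degemination: no change — [gofowan]
  C Intervocalic Voicing: [gofowan] → [govowan]
/zosurose/:
  A Final Vowel Raising: [zosurose] → [zosurosi]
  B Degemination: no change — [zosurosi]
  C Intervocalic Voicing: [zosurosi] → [zozurozi]
/lisukefdo/:
  A Final Vowel Raising: [lisukefdo] → [lisukefdu]
  B Degemination: no change — [lisukefdu]
  C Intervocalic Voicing: [lisukefdu] → [lizugefdu]

[govowan], [zozurozi], [lizugefdu]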